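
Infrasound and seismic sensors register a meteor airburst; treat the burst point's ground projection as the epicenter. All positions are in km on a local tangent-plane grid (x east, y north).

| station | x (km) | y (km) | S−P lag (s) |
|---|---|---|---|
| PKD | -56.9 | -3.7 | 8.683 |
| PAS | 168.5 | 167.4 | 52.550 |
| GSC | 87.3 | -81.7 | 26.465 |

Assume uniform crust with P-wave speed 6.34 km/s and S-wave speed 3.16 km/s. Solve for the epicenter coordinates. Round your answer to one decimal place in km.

Distance from S−P lag: d = Δt · v_P v_S / (v_P − v_S) = Δt · (6.34·3.16)/(6.34−3.16) ≈ 6.3001·Δt.
So d_PKD = 54.70, d_PAS = 331.07, d_GSC = 166.73 km.
Circle about each station: (x + 56.9)² + (y + 3.7)² = 54.70²; (x − 168.5)² + (y − 167.4)² = 331.07²; (x − 87.3)² + (y + 81.7)² = 166.73².
Subtracting the PKD equation from the PAS and GSC equations removes the quadratic terms:
450.8 x + 342.2 y = -53451.54
288.4 x − 156.0 y = -13761.92
Solving the 2×2 system: x ≈ -77.2, y ≈ -54.5 km.
Check against PKD (with the unrounded x, y): √((x + 56.9)²+(y + 3.7)²) = 54.71 ≈ 54.70 km. ✓

(-77.2, -54.5)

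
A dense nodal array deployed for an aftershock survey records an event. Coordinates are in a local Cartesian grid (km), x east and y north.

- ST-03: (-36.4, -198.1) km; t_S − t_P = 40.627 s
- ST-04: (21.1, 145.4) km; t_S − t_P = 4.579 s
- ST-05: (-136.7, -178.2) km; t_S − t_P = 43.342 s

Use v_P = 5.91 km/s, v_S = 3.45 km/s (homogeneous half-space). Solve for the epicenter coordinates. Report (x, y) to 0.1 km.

53.9 km east, 126.3 km north

Distance from S−P lag: d = Δt · v_P v_S / (v_P − v_S) = Δt · (5.91·3.45)/(5.91−3.45) ≈ 8.2884·Δt.
So d_ST-03 = 336.73, d_ST-04 = 37.95, d_ST-05 = 359.24 km.
Circle about each station: (x + 36.4)² + (y + 198.1)² = 336.73²; (x − 21.1)² + (y − 145.4)² = 37.95²; (x + 136.7)² + (y + 178.2)² = 359.24².
Subtracting the ST-03 equation from the ST-04 and ST-05 equations removes the quadratic terms:
115.0 x + 687.0 y = 92964.69
-200.6 x + 39.8 y = -5792.72
Solving the 2×2 system: x ≈ 53.9, y ≈ 126.3 km.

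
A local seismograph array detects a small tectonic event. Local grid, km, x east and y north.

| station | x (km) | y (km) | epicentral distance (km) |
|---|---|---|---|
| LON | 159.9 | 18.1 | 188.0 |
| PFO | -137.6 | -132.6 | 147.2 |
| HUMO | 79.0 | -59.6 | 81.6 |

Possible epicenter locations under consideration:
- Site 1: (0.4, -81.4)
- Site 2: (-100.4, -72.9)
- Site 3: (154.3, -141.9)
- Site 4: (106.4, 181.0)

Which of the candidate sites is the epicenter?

Site 1

For each candidate, compare |candidate − station| to the reported distance:
Site 1: residuals LON 0.0, PFO 0.0, HUMO 0.0 → max 0.0 km
Site 2: residuals LON 87.7, PFO 76.9, HUMO 98.3 → max 98.3 km
Site 3: residuals LON 27.9, PFO 144.8, HUMO 29.9 → max 144.8 km
Site 4: residuals LON 16.5, PFO 250.1, HUMO 160.6 → max 250.1 km
Only Site 1 has all residuals ≈ 0.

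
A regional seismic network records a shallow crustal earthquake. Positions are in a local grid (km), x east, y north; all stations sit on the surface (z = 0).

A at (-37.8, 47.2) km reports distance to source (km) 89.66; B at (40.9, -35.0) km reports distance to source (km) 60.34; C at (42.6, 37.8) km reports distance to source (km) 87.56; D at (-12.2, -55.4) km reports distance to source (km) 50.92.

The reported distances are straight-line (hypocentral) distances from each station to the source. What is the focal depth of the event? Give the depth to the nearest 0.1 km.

Each station gives a sphere (x−x_i)² + (y−y_i)² + z² = d_i² (stations at z=0).
Subtracting the A sphere from B and C: z² cancels, leaving linear equations in x and y:
157.4 x − 164.4 y = 3639.13
160.8 x − 18.8 y = -40.92
Solving: x ≈ -3.201, y ≈ -25.200 km (keep extra digits for the depth step; rounded: -3.2, -25.2).
Then from the A sphere: z² = 89.66² − (x + 37.8)² − (y − 47.2)² with x = -3.201, y = -25.200, so z ≈ 40.001 ≈ 40.0 km.

40.0 km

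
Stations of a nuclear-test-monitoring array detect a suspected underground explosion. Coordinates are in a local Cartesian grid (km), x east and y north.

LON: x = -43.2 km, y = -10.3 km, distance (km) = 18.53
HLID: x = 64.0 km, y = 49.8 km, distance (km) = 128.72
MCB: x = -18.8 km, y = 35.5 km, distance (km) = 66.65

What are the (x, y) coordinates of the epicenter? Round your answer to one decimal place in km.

Circle about each station: (x + 43.2)² + (y + 10.3)² = 18.53²; (x − 64.0)² + (y − 49.8)² = 128.72²; (x + 18.8)² + (y − 35.5)² = 66.65².
Subtracting pairs of circle equations eliminates x²+y² and gives linear equations (the radical axes):
214.4 x + 120.2 y = -11621.77
48.8 x + 91.6 y = -4457.50
Solving the 2×2 system: x ≈ -38.4, y ≈ -28.2 km.

x ≈ -38.4 km, y ≈ -28.2 km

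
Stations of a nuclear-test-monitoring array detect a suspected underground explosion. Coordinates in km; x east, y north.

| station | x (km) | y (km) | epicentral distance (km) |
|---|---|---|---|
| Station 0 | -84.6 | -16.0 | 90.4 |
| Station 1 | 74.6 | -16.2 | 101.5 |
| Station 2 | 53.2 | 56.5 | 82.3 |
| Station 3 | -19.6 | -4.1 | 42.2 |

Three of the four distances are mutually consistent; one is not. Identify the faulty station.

Station 2

Solve using three stations at a time. Using Station 0, Station 1, Station 3 (subtract circle equations pairwise → linear system) gives (x, y) ≈ (-11.6, 37.4).
Distances from that point to each station vs reported:
  Station 0: calculated 90.4 vs reported 90.4 → residual 0.0 km
  Station 1: calculated 101.5 vs reported 101.5 → residual 0.0 km
  Station 2: calculated 67.6 vs reported 82.3 → residual 14.7 km
  Station 3: calculated 42.3 vs reported 42.2 → residual 0.1 km
Station 0, Station 1, Station 3 are mutually consistent (residuals ≈ 0); Station 2 is off by 14.7 km.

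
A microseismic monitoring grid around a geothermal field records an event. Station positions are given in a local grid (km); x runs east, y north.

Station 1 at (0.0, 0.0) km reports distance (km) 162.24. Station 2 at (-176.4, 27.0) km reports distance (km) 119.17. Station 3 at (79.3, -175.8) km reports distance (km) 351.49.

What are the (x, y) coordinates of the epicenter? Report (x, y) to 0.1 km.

Circle about each station: x² + y² = 162.24²; (x + 176.4)² + (y − 27.0)² = 119.17²; (x − 79.3)² + (y + 175.8)² = 351.49².
Subtracting pairs of circle equations eliminates x²+y² and gives linear equations (the radical axes):
-352.8 x + 54.0 y = 43966.29
158.6 x − 351.6 y = -60029.27
Solving the 2×2 system: x ≈ -105.8, y ≈ 123.0 km.

(-105.8, 123.0)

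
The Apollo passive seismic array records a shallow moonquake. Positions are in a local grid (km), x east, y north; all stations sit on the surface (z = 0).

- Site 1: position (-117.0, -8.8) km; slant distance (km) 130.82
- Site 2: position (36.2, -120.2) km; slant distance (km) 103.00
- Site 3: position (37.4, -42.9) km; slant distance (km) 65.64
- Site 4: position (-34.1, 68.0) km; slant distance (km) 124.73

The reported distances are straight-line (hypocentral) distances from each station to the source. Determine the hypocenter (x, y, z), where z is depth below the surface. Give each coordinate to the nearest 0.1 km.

(-1.5, -40.2, 52.8)

Each station gives a sphere (x−x_i)² + (y−y_i)² + z² = d_i² (stations at z=0).
Subtracting the Site 1 sphere from Site 2 and Site 3: z² cancels, leaving linear equations in x and y:
306.4 x − 222.8 y = 8496.91
308.8 x − 68.2 y = 2277.99
Solving: x ≈ -1.502, y ≈ -40.203 km (keep extra digits for the depth step; rounded: -1.5, -40.2).
Then from the Site 1 sphere: z² = 130.82² − (x + 117.0)² − (y + 8.8)² with x = -1.502, y = -40.203, so z ≈ 52.801 ≈ 52.8 km.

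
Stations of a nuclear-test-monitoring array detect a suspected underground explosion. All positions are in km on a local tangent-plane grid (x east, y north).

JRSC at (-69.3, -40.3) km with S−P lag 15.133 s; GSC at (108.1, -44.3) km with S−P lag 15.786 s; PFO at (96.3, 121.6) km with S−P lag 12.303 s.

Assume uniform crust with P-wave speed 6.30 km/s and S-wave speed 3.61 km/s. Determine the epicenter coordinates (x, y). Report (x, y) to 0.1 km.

Distance from S−P lag: d = Δt · v_P v_S / (v_P − v_S) = Δt · (6.30·3.61)/(6.30−3.61) ≈ 8.4546·Δt.
So d_JRSC = 127.94, d_GSC = 133.47, d_PFO = 104.02 km.
Circle about each station: (x + 69.3)² + (y + 40.3)² = 127.94²; (x − 108.1)² + (y + 44.3)² = 133.47²; (x − 96.3)² + (y − 121.6)² = 104.02².
Subtracting pairs of circle equations eliminates x²+y² and gives linear equations (the radical axes):
354.8 x − 8.0 y = 5775.92
331.2 x + 323.8 y = 23182.15
Solving the 2×2 system: x ≈ 17.5, y ≈ 53.7 km.

17.5 km east, 53.7 km north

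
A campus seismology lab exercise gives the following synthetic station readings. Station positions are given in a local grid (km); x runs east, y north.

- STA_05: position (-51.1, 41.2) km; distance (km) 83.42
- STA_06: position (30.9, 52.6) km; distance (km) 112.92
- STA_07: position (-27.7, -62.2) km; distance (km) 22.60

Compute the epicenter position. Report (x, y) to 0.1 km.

x ≈ -33.3 km, y ≈ -40.3 km

Circle about each station: (x + 51.1)² + (y − 41.2)² = 83.42²; (x − 30.9)² + (y − 52.6)² = 112.92²; (x + 27.7)² + (y + 62.2)² = 22.60².
Subtracting pairs of circle equations eliminates x²+y² and gives linear equations (the radical axes):
164.0 x + 22.8 y = -6379.11
46.8 x − 206.8 y = 6775.62
Solving the 2×2 system: x ≈ -33.3, y ≈ -40.3 km.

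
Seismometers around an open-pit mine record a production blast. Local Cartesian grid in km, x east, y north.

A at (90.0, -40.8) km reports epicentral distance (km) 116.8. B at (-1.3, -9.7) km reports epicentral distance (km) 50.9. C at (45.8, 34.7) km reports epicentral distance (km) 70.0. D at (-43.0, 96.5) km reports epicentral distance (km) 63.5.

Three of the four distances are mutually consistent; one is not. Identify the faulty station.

Solve using three stations at a time. Using B, C, D (subtract circle equations pairwise → linear system) gives (x, y) ≈ (-24.2, 35.8).
Distances from that point to each station vs reported:
  A: calculated 137.5 vs reported 116.8 → residual 20.7 km
  B: calculated 50.9 vs reported 50.9 → residual 0.0 km
  C: calculated 70.0 vs reported 70.0 → residual 0.0 km
  D: calculated 63.5 vs reported 63.5 → residual 0.0 km
B, C, D are mutually consistent (residuals ≈ 0); A is off by 20.7 km.

A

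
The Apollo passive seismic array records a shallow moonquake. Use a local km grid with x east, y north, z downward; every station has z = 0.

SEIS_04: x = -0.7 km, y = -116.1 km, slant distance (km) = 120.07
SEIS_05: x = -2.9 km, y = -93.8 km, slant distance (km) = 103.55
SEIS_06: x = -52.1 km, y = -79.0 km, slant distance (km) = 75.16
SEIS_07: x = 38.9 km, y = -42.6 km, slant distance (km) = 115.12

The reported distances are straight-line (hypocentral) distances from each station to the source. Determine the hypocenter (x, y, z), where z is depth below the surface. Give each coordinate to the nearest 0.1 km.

(-61.5, -28.0, 54.4)

Each station gives a sphere (x−x_i)² + (y−y_i)² + z² = d_i² (stations at z=0).
Subtracting the SEIS_04 sphere from SEIS_05 and SEIS_06: z² cancels, leaving linear equations in x and y:
-4.4 x + 44.6 y = -978.65
-102.8 x + 74.2 y = 4243.49
Solving: x ≈ -61.496, y ≈ -28.010 km (keep extra digits for the depth step; rounded: -61.5, -28.0).
Then from the SEIS_04 sphere: z² = 120.07² − (x + 0.7)² − (y + 116.1)² with x = -61.496, y = -28.010, so z ≈ 54.413 ≈ 54.4 km.
Check against SEIS_07 (with the unrounded solution): distance 115.12 ≈ 115.12 km. ✓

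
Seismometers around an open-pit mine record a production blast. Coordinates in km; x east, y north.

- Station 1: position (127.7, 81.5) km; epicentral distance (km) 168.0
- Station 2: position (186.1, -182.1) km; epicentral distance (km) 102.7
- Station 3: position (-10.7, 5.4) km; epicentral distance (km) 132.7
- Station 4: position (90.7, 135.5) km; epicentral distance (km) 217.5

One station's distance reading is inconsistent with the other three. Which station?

Solve using three stations at a time. Using Station 1, Station 3, Station 4 (subtract circle equations pairwise → linear system) gives (x, y) ≈ (89.1, -82.0).
Distances from that point to each station vs reported:
  Station 1: calculated 167.9 vs reported 168.0 → residual 0.1 km
  Station 2: calculated 139.4 vs reported 102.7 → residual 36.7 km
  Station 3: calculated 132.6 vs reported 132.7 → residual 0.1 km
  Station 4: calculated 217.5 vs reported 217.5 → residual 0.0 km
Station 1, Station 3, Station 4 are mutually consistent (residuals ≈ 0); Station 2 is off by 36.7 km.

Station 2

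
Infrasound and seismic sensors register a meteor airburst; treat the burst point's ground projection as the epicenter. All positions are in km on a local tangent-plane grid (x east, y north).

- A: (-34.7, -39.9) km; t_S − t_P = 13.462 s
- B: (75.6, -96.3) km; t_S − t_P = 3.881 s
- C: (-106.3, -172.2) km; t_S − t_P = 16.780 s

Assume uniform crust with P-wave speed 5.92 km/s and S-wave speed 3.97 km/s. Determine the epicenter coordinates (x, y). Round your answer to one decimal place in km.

Distance from S−P lag: d = Δt · v_P v_S / (v_P − v_S) = Δt · (5.92·3.97)/(5.92−3.97) ≈ 12.0525·Δt.
So d_A = 162.25, d_B = 46.78, d_C = 202.24 km.
Circle about each station: (x + 34.7)² + (y + 39.9)² = 162.25²; (x − 75.6)² + (y + 96.3)² = 46.78²; (x + 106.3)² + (y + 172.2)² = 202.24².
Subtracting the A equation from the B and C equations removes the quadratic terms:
220.6 x − 112.8 y = 36329.64
-143.2 x − 264.6 y = 23580.47
Solving the 2×2 system: x ≈ 93.3, y ≈ -139.6 km.

(93.3, -139.6)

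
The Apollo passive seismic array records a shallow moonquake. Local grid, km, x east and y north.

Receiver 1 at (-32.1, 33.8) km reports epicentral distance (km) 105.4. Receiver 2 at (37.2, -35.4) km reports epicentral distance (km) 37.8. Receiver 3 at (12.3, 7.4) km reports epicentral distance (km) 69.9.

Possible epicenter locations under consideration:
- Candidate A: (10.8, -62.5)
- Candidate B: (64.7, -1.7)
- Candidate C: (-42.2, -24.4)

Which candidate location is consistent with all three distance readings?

Candidate A

For each candidate, compare |candidate − station| to the reported distance:
Candidate A: residuals Receiver 1 0.0, Receiver 2 0.0, Receiver 3 0.0 → max 0.0 km
Candidate B: residuals Receiver 1 2.3, Receiver 2 5.7, Receiver 3 16.7 → max 16.7 km
Candidate C: residuals Receiver 1 46.3, Receiver 2 42.4, Receiver 3 6.8 → max 46.3 km
Only Candidate A has all residuals ≈ 0.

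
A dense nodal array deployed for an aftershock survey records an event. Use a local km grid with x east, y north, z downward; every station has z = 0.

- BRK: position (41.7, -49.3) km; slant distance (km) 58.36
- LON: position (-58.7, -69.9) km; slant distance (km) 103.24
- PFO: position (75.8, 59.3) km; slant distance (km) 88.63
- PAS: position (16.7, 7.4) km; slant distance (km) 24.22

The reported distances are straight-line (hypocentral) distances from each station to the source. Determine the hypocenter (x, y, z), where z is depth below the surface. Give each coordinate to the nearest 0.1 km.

(15.8, -2.0, 22.3)

Each station gives a sphere (x−x_i)² + (y−y_i)² + z² = d_i² (stations at z=0).
Subtracting the BRK sphere from LON and PFO: z² cancels, leaving linear equations in x and y:
-200.8 x − 41.2 y = -3090.29
68.2 x + 217.2 y = 643.36
Solving: x ≈ 15.800, y ≈ -1.999 km (keep extra digits for the depth step; rounded: 15.8, -2.0).
Then from the BRK sphere: z² = 58.36² − (x − 41.7)² − (y + 49.3)² with x = 15.800, y = -1.999, so z ≈ 22.309 ≈ 22.3 km.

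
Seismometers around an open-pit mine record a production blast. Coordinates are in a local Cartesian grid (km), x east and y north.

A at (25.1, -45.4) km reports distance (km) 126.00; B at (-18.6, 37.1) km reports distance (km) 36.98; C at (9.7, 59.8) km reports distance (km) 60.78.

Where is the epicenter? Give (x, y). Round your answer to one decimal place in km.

Circle about each station: (x − 25.1)² + (y + 45.4)² = 126.00²; (x + 18.6)² + (y − 37.1)² = 36.98²; (x − 9.7)² + (y − 59.8)² = 60.78².
Subtracting pairs of circle equations eliminates x²+y² and gives linear equations (the radical axes):
-87.4 x + 165.0 y = 13539.68
-30.8 x + 210.4 y = 13160.75
Solving the 2×2 system: x ≈ -50.9, y ≈ 55.1 km.
Check against A (with the unrounded x, y): √((x − 25.1)²+(y + 45.4)²) = 126.00 ≈ 126.00 km. ✓

-50.9 km east, 55.1 km north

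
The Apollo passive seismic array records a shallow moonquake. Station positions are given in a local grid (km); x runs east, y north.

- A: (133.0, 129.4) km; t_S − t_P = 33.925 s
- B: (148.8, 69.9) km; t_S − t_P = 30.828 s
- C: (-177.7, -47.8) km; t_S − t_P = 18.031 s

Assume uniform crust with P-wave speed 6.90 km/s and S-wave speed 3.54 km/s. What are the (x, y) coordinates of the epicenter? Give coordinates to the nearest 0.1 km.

Distance from S−P lag: d = Δt · v_P v_S / (v_P − v_S) = Δt · (6.90·3.54)/(6.90−3.54) ≈ 7.2696·Δt.
So d_A = 246.62, d_B = 224.11, d_C = 131.08 km.
Circle about each station: (x − 133.0)² + (y − 129.4)² = 246.62²; (x − 148.8)² + (y − 69.9)² = 224.11²; (x + 177.7)² + (y + 47.8)² = 131.08².
Subtracting the A equation from the B and C equations removes the quadratic terms:
31.6 x − 119.0 y = 3190.22
-621.4 x − 354.4 y = 43068.23
Solving the 2×2 system: x ≈ -46.9, y ≈ -39.3 km.
Check against A (with the unrounded x, y): √((x − 133.0)²+(y − 129.4)²) = 246.61 ≈ 246.62 km. ✓

-46.9 km east, -39.3 km north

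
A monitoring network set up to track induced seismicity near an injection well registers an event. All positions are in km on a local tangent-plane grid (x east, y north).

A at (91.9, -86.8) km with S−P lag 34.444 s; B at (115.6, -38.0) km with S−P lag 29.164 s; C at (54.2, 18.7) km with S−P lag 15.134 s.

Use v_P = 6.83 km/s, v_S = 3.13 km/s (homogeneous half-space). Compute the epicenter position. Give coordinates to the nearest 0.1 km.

13.7 km east, 96.2 km north

Distance from S−P lag: d = Δt · v_P v_S / (v_P − v_S) = Δt · (6.83·3.13)/(6.83−3.13) ≈ 5.7778·Δt.
So d_A = 199.01, d_B = 168.50, d_C = 87.44 km.
Circle about each station: (x − 91.9)² + (y + 86.8)² = 199.01²; (x − 115.6)² + (y + 38.0)² = 168.50²; (x − 54.2)² + (y − 18.7)² = 87.44².
Subtracting pairs of circle equations eliminates x²+y² and gives linear equations (the radical axes):
47.4 x + 97.6 y = 10040.24
-75.4 x + 211.0 y = 19266.71
Solving the 2×2 system: x ≈ 13.7, y ≈ 96.2 km.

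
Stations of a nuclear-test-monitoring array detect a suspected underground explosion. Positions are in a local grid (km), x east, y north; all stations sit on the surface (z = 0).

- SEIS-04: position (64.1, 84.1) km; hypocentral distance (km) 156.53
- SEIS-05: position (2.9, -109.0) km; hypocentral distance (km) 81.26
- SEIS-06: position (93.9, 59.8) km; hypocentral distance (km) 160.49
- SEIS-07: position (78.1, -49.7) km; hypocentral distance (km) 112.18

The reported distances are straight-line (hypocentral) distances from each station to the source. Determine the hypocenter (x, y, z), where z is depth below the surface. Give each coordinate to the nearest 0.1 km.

Each station gives a sphere (x−x_i)² + (y−y_i)² + z² = d_i² (stations at z=0).
Subtracting the SEIS-04 sphere from SEIS-05 and SEIS-06: z² cancels, leaving linear equations in x and y:
-122.4 x − 386.2 y = 18606.24
59.6 x − 48.6 y = -43.77
Solving: x ≈ -31.801, y ≈ -38.099 km (keep extra digits for the depth step; rounded: -31.8, -38.1).
Then from the SEIS-04 sphere: z² = 156.53² − (x − 64.1)² − (y − 84.1)² with x = -31.801, y = -38.099, so z ≈ 19.288 ≈ 19.3 km.

(-31.8, -38.1, 19.3)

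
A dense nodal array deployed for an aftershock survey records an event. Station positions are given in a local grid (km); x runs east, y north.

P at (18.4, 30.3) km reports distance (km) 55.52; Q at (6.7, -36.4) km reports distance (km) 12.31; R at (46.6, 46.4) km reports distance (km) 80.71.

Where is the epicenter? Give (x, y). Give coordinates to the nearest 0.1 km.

Circle about each station: (x − 18.4)² + (y − 30.3)² = 55.52²; (x − 6.7)² + (y + 36.4)² = 12.31²; (x − 46.6)² + (y − 46.4)² = 80.71².
Subtracting the P equation from the Q and R equations removes the quadratic terms:
-23.4 x − 133.4 y = 3044.13
56.4 x + 32.2 y = -363.76
Solving the 2×2 system: x ≈ 7.3, y ≈ -24.1 km.

7.3 km east, -24.1 km north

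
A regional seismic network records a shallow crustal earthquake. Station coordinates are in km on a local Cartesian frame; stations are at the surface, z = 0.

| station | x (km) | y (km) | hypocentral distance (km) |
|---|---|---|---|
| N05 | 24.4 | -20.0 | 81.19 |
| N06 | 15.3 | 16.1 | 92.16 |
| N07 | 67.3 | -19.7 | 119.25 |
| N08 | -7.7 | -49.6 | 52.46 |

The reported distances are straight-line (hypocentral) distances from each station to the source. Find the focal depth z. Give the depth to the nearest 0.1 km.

Each station gives a sphere (x−x_i)² + (y−y_i)² + z² = d_i² (stations at z=0).
Subtracting the N05 sphere from N06 and N07: z² cancels, leaving linear equations in x and y:
-18.2 x + 72.2 y = -2403.71
85.8 x + 0.6 y = -3706.73
Solving: x ≈ -42.894, y ≈ -44.105 km (keep extra digits for the depth step; rounded: -42.9, -44.1).
Then from the N05 sphere: z² = 81.19² − (x − 24.4)² − (y + 20.0)² with x = -42.894, y = -44.105, so z ≈ 38.500 ≈ 38.5 km.

z ≈ 38.5 km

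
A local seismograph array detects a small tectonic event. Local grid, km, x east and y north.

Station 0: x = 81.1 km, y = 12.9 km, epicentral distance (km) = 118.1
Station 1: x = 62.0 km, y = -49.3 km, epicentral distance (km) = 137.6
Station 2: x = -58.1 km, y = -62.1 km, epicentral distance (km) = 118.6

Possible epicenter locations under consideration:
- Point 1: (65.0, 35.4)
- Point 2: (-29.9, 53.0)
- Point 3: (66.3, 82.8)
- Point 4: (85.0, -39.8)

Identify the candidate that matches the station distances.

For each candidate, compare |candidate − station| to the reported distance:
Point 1: residuals Station 0 90.4, Station 1 52.8, Station 2 38.4 → max 90.4 km
Point 2: residuals Station 0 0.1, Station 1 0.1, Station 2 0.1 → max 0.1 km
Point 3: residuals Station 0 46.7, Station 1 5.4, Station 2 72.4 → max 72.4 km
Point 4: residuals Station 0 65.3, Station 1 112.7, Station 2 26.2 → max 112.7 km
Only Point 2 has all residuals ≈ 0.

Point 2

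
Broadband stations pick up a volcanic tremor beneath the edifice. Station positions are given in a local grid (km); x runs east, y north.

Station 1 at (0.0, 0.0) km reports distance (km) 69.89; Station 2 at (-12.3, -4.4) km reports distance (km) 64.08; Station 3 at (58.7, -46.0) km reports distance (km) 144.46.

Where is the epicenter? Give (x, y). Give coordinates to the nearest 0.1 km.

Circle about each station: x² + y² = 69.89²; (x + 12.3)² + (y + 4.4)² = 64.08²; (x − 58.7)² + (y + 46.0)² = 144.46².
Subtracting pairs of circle equations eliminates x²+y² and gives linear equations (the radical axes):
-24.6 x − 8.8 y = 949.02
117.4 x − 92.0 y = -10422.39
Solving the 2×2 system: x ≈ -54.3, y ≈ 44.0 km.

(-54.3, 44.0)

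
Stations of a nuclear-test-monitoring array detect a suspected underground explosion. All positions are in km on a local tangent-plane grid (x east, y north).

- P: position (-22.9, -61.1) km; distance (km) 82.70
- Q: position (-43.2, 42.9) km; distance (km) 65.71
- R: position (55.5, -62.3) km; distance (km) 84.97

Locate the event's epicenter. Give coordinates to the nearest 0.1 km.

15.0 km east, 12.4 km north

Circle about each station: (x + 22.9)² + (y + 61.1)² = 82.70²; (x + 43.2)² + (y − 42.9)² = 65.71²; (x − 55.5)² + (y + 62.3)² = 84.97².
Subtracting the P equation from the Q and R equations removes the quadratic terms:
-40.6 x + 208.0 y = 1970.52
156.8 x − 2.4 y = 2323.31
Solving the 2×2 system: x ≈ 15.0, y ≈ 12.4 km.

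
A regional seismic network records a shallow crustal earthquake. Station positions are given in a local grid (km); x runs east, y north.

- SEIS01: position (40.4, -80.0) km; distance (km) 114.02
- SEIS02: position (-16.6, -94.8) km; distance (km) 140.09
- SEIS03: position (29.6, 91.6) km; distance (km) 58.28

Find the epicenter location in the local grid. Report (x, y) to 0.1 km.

Circle about each station: (x − 40.4)² + (y + 80.0)² = 114.02²; (x + 16.6)² + (y + 94.8)² = 140.09²; (x − 29.6)² + (y − 91.6)² = 58.28².
Subtracting pairs of circle equations eliminates x²+y² and gives linear equations (the radical axes):
-114.0 x − 29.6 y = -5394.21
-21.6 x + 343.2 y = 10838.56
Solving the 2×2 system: x ≈ 38.5, y ≈ 34.0 km.

x ≈ 38.5 km, y ≈ 34.0 km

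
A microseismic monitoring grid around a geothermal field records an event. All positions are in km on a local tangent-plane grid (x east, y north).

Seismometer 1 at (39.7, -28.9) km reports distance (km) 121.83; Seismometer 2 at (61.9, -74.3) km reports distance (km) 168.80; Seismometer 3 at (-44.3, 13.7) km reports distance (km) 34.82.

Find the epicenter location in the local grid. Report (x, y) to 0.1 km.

Circle about each station: (x − 39.7)² + (y + 28.9)² = 121.83²; (x − 61.9)² + (y + 74.3)² = 168.80²; (x + 44.3)² + (y − 13.7)² = 34.82².
Subtracting pairs of circle equations eliminates x²+y² and gives linear equations (the radical axes):
44.4 x − 90.8 y = -6710.09
-168.0 x + 85.2 y = 13369.00
Solving the 2×2 system: x ≈ -56.0, y ≈ 46.5 km.
Check against Seismometer 1 (with the unrounded x, y): √((x − 39.7)²+(y + 28.9)²) = 121.84 ≈ 121.83 km. ✓

(-56.0, 46.5)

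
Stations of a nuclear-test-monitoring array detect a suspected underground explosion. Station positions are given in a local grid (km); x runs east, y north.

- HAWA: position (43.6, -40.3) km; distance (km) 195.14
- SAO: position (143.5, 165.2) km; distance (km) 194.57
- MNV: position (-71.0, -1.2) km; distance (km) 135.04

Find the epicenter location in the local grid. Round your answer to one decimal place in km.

Circle about each station: (x − 43.6)² + (y + 40.3)² = 195.14²; (x − 143.5)² + (y − 165.2)² = 194.57²; (x + 71.0)² + (y + 1.2)² = 135.04².
Subtracting pairs of circle equations eliminates x²+y² and gives linear equations (the radical axes):
199.8 x + 411.0 y = 44580.37
-229.2 x + 78.2 y = 21361.21
Solving the 2×2 system: x ≈ -48.2, y ≈ 131.9 km.
Check against HAWA (with the unrounded x, y): √((x − 43.6)²+(y + 40.3)²) = 195.14 ≈ 195.14 km. ✓

x ≈ -48.2 km, y ≈ 131.9 km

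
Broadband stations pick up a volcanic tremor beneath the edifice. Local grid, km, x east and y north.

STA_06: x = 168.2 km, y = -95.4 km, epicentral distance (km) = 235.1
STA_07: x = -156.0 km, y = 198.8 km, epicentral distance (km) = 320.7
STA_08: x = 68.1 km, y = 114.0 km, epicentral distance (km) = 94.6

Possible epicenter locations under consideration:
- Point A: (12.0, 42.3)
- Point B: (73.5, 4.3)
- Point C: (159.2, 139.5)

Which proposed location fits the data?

Point C

For each candidate, compare |candidate − station| to the reported distance:
Point A: residuals STA_06 26.9, STA_07 91.1, STA_08 3.6 → max 91.1 km
Point B: residuals STA_06 97.6, STA_07 19.9, STA_08 15.2 → max 97.6 km
Point C: residuals STA_06 0.0, STA_07 0.0, STA_08 0.0 → max 0.0 km
Only Point C has all residuals ≈ 0.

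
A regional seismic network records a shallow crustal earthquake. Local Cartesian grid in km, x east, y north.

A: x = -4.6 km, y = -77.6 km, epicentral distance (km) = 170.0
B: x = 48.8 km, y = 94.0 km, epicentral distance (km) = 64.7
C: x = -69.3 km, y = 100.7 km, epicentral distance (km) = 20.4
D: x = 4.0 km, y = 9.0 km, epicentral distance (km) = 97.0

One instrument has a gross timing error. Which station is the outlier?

B

Solve using three stations at a time. Using A, C, D (subtract circle equations pairwise → linear system) gives (x, y) ≈ (-57.6, 83.9).
Distances from that point to each station vs reported:
  A: calculated 170.0 vs reported 170.0 → residual 0.0 km
  B: calculated 106.9 vs reported 64.7 → residual 42.2 km
  C: calculated 20.4 vs reported 20.4 → residual 0.0 km
  D: calculated 97.0 vs reported 97.0 → residual 0.0 km
A, C, D are mutually consistent (residuals ≈ 0); B is off by 42.2 km.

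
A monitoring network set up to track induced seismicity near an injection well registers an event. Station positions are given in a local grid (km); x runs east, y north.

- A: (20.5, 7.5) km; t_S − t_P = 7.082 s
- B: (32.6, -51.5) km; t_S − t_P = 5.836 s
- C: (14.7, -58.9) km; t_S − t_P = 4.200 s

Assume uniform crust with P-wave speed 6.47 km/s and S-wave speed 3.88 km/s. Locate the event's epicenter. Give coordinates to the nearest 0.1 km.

Distance from S−P lag: d = Δt · v_P v_S / (v_P − v_S) = Δt · (6.47·3.88)/(6.47−3.88) ≈ 9.6925·Δt.
So d_A = 68.64, d_B = 56.57, d_C = 40.71 km.
Circle about each station: (x − 20.5)² + (y − 7.5)² = 68.64²; (x − 32.6)² + (y + 51.5)² = 56.57²; (x − 14.7)² + (y + 58.9)² = 40.71².
Subtracting the A equation from the B and C equations removes the quadratic terms:
24.2 x − 118.0 y = 4749.79
-11.6 x − 132.8 y = 6262.95
Solving the 2×2 system: x ≈ -23.6, y ≈ -45.1 km.

(-23.6, -45.1)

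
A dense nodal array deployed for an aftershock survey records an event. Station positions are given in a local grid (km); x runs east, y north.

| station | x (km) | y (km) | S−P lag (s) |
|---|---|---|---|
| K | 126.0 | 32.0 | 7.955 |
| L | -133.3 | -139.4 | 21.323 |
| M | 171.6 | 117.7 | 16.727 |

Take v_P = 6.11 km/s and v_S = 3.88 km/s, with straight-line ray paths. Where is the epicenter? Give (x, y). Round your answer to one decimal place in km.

Distance from S−P lag: d = Δt · v_P v_S / (v_P − v_S) = Δt · (6.11·3.88)/(6.11−3.88) ≈ 10.6309·Δt.
So d_K = 84.57, d_L = 226.68, d_M = 177.82 km.
Circle about each station: (x − 126.0)² + (y − 32.0)² = 84.57²; (x + 133.3)² + (y + 139.4)² = 226.68²; (x − 171.6)² + (y − 117.7)² = 177.82².
Subtracting the K equation from the L and M equations removes the quadratic terms:
-518.6 x − 342.8 y = -23930.49
91.2 x + 171.4 y = 1931.98
Solving the 2×2 system: x ≈ 59.7, y ≈ -20.5 km.
Check against K (with the unrounded x, y): √((x − 126.0)²+(y − 32.0)²) = 84.57 ≈ 84.57 km. ✓

x ≈ 59.7 km, y ≈ -20.5 km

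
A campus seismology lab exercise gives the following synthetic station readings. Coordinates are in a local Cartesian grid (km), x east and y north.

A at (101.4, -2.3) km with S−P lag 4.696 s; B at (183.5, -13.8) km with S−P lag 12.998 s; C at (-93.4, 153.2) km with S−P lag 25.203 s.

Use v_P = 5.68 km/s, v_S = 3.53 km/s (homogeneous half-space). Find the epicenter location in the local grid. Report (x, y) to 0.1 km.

Distance from S−P lag: d = Δt · v_P v_S / (v_P − v_S) = Δt · (5.68·3.53)/(5.68−3.53) ≈ 9.3258·Δt.
So d_A = 43.79, d_B = 121.22, d_C = 235.04 km.
Circle about each station: (x − 101.4)² + (y + 2.3)² = 43.79²; (x − 183.5)² + (y + 13.8)² = 121.22²; (x + 93.4)² + (y − 153.2)² = 235.04².
Subtracting pairs of circle equations eliminates x²+y² and gives linear equations (the radical axes):
164.2 x − 23.0 y = 10798.72
-389.6 x + 311.0 y = -31419.69
Solving the 2×2 system: x ≈ 62.6, y ≈ -22.6 km.

62.6 km east, -22.6 km north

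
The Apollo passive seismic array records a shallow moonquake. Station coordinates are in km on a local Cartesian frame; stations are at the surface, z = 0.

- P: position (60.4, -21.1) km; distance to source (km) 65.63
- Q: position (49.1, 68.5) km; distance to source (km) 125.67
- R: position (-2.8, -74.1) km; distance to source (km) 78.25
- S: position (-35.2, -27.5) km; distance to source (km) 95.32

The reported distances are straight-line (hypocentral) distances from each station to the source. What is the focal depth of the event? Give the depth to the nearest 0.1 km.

Each station gives a sphere (x−x_i)² + (y−y_i)² + z² = d_i² (stations at z=0).
Subtracting the P sphere from Q and R: z² cancels, leaving linear equations in x and y:
-22.6 x + 179.2 y = -8475.96
-126.4 x − 106.0 y = -410.49
Solving: x ≈ 38.808, y ≈ -42.405 km (keep extra digits for the depth step; rounded: 38.8, -42.4).
Then from the P sphere: z² = 65.63² − (x − 60.4)² − (y + 21.1)² with x = 38.808, y = -42.405, so z ≈ 58.199 ≈ 58.2 km.
Check against S (with the unrounded solution): distance 95.32 ≈ 95.32 km. ✓

z ≈ 58.2 km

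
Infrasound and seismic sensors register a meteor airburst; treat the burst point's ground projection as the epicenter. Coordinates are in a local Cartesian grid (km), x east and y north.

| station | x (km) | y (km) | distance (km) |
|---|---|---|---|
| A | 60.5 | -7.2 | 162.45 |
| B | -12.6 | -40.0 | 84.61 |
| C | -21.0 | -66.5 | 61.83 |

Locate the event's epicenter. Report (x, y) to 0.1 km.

-74.2 km east, -98.0 km north

Circle about each station: (x − 60.5)² + (y + 7.2)² = 162.45²; (x + 12.6)² + (y + 40.0)² = 84.61²; (x + 21.0)² + (y + 66.5)² = 61.83².
Subtracting the A equation from the B and C equations removes the quadratic terms:
-146.2 x − 65.6 y = 17277.82
-163.0 x − 118.6 y = 23718.21
Solving the 2×2 system: x ≈ -74.2, y ≈ -98.0 km.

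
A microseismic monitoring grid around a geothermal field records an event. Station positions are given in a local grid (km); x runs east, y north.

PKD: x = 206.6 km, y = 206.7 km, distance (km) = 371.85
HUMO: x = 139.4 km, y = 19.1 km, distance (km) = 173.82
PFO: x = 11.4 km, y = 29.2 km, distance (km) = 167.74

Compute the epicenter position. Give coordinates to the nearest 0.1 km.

(54.9, -132.8)

Circle about each station: (x − 206.6)² + (y − 206.7)² = 371.85²; (x − 139.4)² + (y − 19.1)² = 173.82²; (x − 11.4)² + (y − 29.2)² = 167.74².
Subtracting pairs of circle equations eliminates x²+y² and gives linear equations (the radical axes):
-134.4 x − 375.2 y = 42447.75
-390.4 x − 355.0 y = 25709.86
Solving the 2×2 system: x ≈ 54.9, y ≈ -132.8 km.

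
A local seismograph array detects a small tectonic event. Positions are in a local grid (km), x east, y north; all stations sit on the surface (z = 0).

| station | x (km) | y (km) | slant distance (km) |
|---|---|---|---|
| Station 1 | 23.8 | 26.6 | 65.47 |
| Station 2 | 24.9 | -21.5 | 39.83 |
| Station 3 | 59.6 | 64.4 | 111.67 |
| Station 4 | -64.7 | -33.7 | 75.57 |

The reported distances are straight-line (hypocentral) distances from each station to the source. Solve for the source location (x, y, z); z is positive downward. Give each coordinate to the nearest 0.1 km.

x ≈ 2.9 km, y ≈ -26.0 km, depth ≈ 32.9 km

Each station gives a sphere (x−x_i)² + (y−y_i)² + z² = d_i² (stations at z=0).
Subtracting the Station 1 sphere from Station 2 and Station 3: z² cancels, leaving linear equations in x and y:
2.2 x − 96.2 y = 2508.15
71.6 x + 75.6 y = -1758.35
Solving: x ≈ 2.901, y ≈ -26.006 km (keep extra digits for the depth step; rounded: 2.9, -26.0).
Then from the Station 1 sphere: z² = 65.47² − (x − 23.8)² − (y − 26.6)² with x = 2.901, y = -26.006, so z ≈ 32.896 ≈ 32.9 km.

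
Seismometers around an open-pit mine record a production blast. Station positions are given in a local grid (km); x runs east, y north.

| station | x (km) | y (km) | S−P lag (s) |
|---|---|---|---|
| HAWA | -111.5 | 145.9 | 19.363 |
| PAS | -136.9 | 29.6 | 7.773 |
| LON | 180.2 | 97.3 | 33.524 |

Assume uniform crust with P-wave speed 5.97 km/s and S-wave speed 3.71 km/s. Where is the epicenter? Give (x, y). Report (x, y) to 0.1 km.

Distance from S−P lag: d = Δt · v_P v_S / (v_P − v_S) = Δt · (5.97·3.71)/(5.97−3.71) ≈ 9.8003·Δt.
So d_HAWA = 189.76, d_PAS = 76.18, d_LON = 328.55 km.
Circle about each station: (x + 111.5)² + (y − 145.9)² = 189.76²; (x + 136.9)² + (y − 29.6)² = 76.18²; (x − 180.2)² + (y − 97.3)² = 328.55².
Subtracting pairs of circle equations eliminates x²+y² and gives linear equations (the radical axes):
-50.8 x − 232.6 y = 16104.18
583.4 x − 97.2 y = -63715.97
Solving the 2×2 system: x ≈ -116.5, y ≈ -43.8 km.
Check against HAWA (with the unrounded x, y): √((x + 111.5)²+(y − 145.9)²) = 189.76 ≈ 189.76 km. ✓

-116.5 km east, -43.8 km north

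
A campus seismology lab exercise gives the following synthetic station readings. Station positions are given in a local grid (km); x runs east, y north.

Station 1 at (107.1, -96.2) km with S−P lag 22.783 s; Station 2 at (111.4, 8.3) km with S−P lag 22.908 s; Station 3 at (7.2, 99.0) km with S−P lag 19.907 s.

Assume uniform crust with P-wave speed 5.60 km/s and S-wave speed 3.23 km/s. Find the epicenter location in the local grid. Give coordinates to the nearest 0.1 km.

-57.0 km east, -38.7 km north

Distance from S−P lag: d = Δt · v_P v_S / (v_P − v_S) = Δt · (5.60·3.23)/(5.60−3.23) ≈ 7.6321·Δt.
So d_Station 1 = 173.88, d_Station 2 = 174.84, d_Station 3 = 151.93 km.
Circle about each station: (x − 107.1)² + (y + 96.2)² = 173.88²; (x − 111.4)² + (y − 8.3)² = 174.84²; (x − 7.2)² + (y − 99.0)² = 151.93².
Subtracting the Station 1 equation from the Station 2 and Station 3 equations removes the quadratic terms:
8.6 x + 209.0 y = -8580.77
-199.8 x + 390.4 y = -3720.48
Solving the 2×2 system: x ≈ -57.0, y ≈ -38.7 km.
Check against Station 1 (with the unrounded x, y): √((x − 107.1)²+(y + 96.2)²) = 173.89 ≈ 173.88 km. ✓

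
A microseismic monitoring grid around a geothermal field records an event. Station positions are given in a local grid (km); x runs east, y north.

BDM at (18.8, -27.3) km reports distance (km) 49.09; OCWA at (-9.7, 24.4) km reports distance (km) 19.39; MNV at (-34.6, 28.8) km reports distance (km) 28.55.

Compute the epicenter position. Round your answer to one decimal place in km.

x ≈ -16.9 km, y ≈ 6.4 km

Circle about each station: (x − 18.8)² + (y + 27.3)² = 49.09²; (x + 9.7)² + (y − 24.4)² = 19.39²; (x + 34.6)² + (y − 28.8)² = 28.55².
Subtracting the BDM equation from the OCWA and MNV equations removes the quadratic terms:
-57.0 x + 103.4 y = 1624.58
-106.8 x + 112.2 y = 2522.60
Solving the 2×2 system: x ≈ -16.9, y ≈ 6.4 km.
Check against BDM (with the unrounded x, y): √((x − 18.8)²+(y + 27.3)²) = 49.09 ≈ 49.09 km. ✓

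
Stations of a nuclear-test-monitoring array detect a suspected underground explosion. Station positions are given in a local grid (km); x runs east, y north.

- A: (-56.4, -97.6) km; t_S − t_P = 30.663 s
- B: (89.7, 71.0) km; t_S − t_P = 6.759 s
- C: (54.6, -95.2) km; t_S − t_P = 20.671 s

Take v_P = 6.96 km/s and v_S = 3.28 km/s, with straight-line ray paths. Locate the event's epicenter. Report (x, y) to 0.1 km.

(85.3, 29.3)

Distance from S−P lag: d = Δt · v_P v_S / (v_P − v_S) = Δt · (6.96·3.28)/(6.96−3.28) ≈ 6.2035·Δt.
So d_A = 190.22, d_B = 41.93, d_C = 128.23 km.
Circle about each station: (x + 56.4)² + (y + 97.6)² = 190.22²; (x − 89.7)² + (y − 71.0)² = 41.93²; (x − 54.6)² + (y + 95.2)² = 128.23².
Subtracting pairs of circle equations eliminates x²+y² and gives linear equations (the radical axes):
292.2 x + 337.2 y = 34805.89
222.0 x + 4.8 y = 19078.20
Solving the 2×2 system: x ≈ 85.3, y ≈ 29.3 km.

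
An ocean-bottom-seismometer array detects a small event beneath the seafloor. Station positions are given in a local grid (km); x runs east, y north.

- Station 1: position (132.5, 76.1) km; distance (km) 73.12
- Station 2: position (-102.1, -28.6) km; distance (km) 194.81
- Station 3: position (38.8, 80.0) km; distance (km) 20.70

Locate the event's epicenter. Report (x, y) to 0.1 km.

x ≈ 59.5 km, y ≈ 80.2 km

Circle about each station: (x − 132.5)² + (y − 76.1)² = 73.12²; (x + 102.1)² + (y + 28.6)² = 194.81²; (x − 38.8)² + (y − 80.0)² = 20.70².
Subtracting the Station 1 equation from the Station 2 and Station 3 equations removes the quadratic terms:
-469.2 x − 209.4 y = -44709.49
-187.4 x + 7.8 y = -10523.98
Solving the 2×2 system: x ≈ 59.5, y ≈ 80.2 km.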